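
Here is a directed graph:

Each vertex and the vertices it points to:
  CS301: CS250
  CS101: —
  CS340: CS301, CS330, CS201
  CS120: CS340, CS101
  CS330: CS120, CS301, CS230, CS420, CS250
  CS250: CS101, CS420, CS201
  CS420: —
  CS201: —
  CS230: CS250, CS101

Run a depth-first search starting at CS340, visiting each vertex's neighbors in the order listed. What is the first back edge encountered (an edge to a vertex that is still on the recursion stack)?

CS120→CS340

DFS from CS340 (visiting each vertex's neighbors in the order listed); mark gray on enter, black on exit:
CS340 gray
  CS301 gray
    CS250 gray
      CS101 gray
      CS101 black
      CS420 gray
      CS420 black
      CS201 gray
      CS201 black
    CS250 black
  CS301 black
  CS330 gray
    CS120 gray
      CS120→CS340: CS340 is gray → back edge
First back edge: CS120 → CS340.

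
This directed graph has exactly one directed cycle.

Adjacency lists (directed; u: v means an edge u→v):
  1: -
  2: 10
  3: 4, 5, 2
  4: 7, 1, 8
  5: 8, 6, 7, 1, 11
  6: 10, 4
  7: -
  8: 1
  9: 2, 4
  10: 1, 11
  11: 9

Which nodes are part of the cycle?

DFS with gray/black marking from 11:
11 gray
  9 gray
    2 gray
      10 gray
        1 gray
        1 black
        10→11: 11 is gray → back edge
Back edge closes the cycle 11 → 9 → 2 → 10 → 11; its vertices are {2, 9, 10, 11}.

2, 9, 10, 11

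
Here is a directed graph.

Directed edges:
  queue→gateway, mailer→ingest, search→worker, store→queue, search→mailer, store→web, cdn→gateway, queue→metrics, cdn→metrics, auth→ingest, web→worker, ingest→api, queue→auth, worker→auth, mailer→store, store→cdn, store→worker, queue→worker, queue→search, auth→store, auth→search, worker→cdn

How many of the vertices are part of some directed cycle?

7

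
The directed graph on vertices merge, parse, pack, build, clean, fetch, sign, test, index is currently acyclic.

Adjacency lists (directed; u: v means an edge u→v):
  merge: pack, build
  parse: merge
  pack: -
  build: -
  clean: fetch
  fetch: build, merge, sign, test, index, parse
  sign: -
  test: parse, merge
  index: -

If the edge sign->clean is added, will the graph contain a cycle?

Yes

Adding sign→clean creates a cycle iff clean can already reach sign.
Path from clean: clean → fetch → sign.
So clean → … → sign → clean is a cycle.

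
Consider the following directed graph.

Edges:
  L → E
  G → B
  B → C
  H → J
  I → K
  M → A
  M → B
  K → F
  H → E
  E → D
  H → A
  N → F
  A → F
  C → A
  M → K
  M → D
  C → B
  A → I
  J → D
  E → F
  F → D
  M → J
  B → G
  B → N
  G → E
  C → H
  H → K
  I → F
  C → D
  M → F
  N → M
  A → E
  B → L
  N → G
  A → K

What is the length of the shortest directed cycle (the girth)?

2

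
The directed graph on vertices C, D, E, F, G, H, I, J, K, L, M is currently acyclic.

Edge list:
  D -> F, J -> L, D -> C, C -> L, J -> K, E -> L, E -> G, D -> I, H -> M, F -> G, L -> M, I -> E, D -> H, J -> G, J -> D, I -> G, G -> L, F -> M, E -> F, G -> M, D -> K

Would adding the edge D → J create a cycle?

Yes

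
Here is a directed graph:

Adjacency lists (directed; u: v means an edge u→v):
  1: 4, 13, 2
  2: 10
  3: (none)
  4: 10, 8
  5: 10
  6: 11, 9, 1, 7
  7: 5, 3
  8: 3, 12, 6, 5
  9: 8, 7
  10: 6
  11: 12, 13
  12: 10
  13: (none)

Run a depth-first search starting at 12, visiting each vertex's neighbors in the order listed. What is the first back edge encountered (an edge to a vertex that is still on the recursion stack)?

11→12

DFS from 12 (visiting each vertex's neighbors in the order listed); mark gray on enter, black on exit:
12 gray
  10 gray
    6 gray
      11 gray
        11→12: 12 is gray → back edge
First back edge: 11 → 12.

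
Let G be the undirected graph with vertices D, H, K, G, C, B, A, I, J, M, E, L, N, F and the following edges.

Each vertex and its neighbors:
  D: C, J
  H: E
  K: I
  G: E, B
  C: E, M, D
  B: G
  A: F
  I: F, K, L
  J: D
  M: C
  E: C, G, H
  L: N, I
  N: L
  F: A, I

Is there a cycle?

No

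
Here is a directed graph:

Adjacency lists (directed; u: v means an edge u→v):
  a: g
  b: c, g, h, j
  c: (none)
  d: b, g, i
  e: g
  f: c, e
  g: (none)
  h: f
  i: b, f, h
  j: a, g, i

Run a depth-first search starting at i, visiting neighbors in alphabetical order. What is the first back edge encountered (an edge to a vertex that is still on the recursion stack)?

j→i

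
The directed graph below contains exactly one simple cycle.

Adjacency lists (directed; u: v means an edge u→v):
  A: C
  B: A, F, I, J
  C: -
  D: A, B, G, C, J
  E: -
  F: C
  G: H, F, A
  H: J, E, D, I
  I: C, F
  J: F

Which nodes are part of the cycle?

D, G, H

DFS with gray/black marking from G:
G gray
  H gray
    J gray
      F gray
        C gray
        C black
      F black
    J black
    E gray
    E black
    D gray
      A gray
        A→C: C black — skip
      A black
      B gray
        B→A: A black — skip
        B→F: F black — skip
        I gray
          I→C: C black — skip
          I→F: F black — skip
        I black
        B→J: J black — skip
      B black
      D→G: G is gray → back edge
Back edge closes the cycle G → H → D → G; its vertices are {D, G, H}.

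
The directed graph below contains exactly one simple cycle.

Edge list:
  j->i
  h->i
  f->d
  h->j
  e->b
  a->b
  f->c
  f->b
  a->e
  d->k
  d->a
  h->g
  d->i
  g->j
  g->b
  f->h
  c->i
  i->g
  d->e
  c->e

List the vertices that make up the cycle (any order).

g, i, j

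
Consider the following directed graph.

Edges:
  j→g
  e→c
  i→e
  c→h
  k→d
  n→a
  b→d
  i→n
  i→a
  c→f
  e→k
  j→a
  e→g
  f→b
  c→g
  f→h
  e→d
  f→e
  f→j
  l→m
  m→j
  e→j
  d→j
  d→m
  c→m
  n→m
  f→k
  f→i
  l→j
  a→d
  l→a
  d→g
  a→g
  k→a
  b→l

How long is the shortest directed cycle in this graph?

3

For each vertex v, BFS finds the shortest path from v back to v.
The shortest such closed walk is c → f → e → c, length 3.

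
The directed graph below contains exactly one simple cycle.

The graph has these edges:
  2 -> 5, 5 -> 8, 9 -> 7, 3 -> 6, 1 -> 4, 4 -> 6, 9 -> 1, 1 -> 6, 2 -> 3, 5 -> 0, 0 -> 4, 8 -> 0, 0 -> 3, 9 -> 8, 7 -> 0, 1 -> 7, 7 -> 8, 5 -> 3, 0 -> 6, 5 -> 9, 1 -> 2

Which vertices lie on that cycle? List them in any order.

DFS with gray/black marking from 1:
1 gray
  7 gray
    8 gray
      0 gray
        6 gray
        6 black
        4 gray
          4→6: 6 black — skip
        4 black
        3 gray
          3→6: 6 black — skip
        3 black
      0 black
    8 black
    7→0: 0 black — skip
  7 black
  1→4: 4 black — skip
  2 gray
    5 gray
      9 gray
        9→1: 1 is gray → back edge
Back edge closes the cycle 1 → 2 → 5 → 9 → 1; its vertices are {1, 2, 5, 9}.

1, 2, 5, 9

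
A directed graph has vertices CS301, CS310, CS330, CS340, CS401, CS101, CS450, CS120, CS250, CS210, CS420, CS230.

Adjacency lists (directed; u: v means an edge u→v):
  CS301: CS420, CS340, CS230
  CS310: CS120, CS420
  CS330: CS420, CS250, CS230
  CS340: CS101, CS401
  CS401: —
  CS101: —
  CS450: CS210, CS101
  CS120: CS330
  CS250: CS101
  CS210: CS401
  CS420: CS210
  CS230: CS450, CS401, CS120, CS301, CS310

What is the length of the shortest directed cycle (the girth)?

For each vertex v, BFS finds the shortest path from v back to v.
The shortest such closed walk is CS230 → CS301 → CS230, length 2.

2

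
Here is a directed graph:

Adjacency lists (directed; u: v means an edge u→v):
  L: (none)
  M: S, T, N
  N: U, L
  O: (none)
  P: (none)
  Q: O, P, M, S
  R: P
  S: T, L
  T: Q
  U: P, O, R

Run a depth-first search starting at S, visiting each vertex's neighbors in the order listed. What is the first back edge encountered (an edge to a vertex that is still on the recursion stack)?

M→S

DFS from S (visiting each vertex's neighbors in the order listed); mark gray on enter, black on exit:
S gray
  T gray
    Q gray
      O gray
      O black
      P gray
      P black
      M gray
        M→S: S is gray → back edge
First back edge: M → S.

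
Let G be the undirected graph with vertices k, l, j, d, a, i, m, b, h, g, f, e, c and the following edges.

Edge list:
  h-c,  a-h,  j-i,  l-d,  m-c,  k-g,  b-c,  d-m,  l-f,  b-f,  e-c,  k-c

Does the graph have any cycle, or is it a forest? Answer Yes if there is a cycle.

Yes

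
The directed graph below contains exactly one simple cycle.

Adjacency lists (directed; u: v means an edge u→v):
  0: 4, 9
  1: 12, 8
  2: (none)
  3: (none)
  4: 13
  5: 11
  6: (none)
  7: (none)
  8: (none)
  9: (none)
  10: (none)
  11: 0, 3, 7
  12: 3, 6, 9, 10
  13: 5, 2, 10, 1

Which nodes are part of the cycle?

0, 4, 5, 11, 13

DFS with gray/black marking from 13:
13 gray
  5 gray
    11 gray
      0 gray
        4 gray
          4→13: 13 is gray → back edge
Back edge closes the cycle 13 → 5 → 11 → 0 → 4 → 13; its vertices are {0, 4, 5, 11, 13}.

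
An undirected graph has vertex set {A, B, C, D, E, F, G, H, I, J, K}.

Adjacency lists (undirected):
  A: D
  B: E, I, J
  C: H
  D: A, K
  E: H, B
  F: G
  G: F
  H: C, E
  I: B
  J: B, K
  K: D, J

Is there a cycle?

DFS, tracking each vertex's parent; an edge to a visited non-parent vertex closes a cycle.
Start from B:
visit B (parent –)
  visit E (parent B)
    visit H (parent E)
      visit C (parent H)
        C–H: parent, skip
      H–E: parent, skip
    E–B: parent, skip
  visit I (parent B)
    I–B: parent, skip
  visit J (parent B)
    J–B: parent, skip
    visit K (parent J)
      visit D (parent K)
        visit A (parent D)
          A–D: parent, skip
        D–K: parent, skip
      K–J: parent, skip
visit F (parent –)
  visit G (parent F)
    G–F: parent, skip
No non-parent visited neighbor found — the graph is a forest.

No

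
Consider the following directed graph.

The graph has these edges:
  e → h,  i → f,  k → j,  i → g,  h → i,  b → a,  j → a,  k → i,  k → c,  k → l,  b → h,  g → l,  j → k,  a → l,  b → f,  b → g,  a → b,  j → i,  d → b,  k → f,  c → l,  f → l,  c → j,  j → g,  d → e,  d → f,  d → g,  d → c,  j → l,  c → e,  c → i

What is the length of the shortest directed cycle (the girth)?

For each vertex v, BFS finds the shortest path from v back to v.
The shortest such closed walk is b → a → b, length 2.

2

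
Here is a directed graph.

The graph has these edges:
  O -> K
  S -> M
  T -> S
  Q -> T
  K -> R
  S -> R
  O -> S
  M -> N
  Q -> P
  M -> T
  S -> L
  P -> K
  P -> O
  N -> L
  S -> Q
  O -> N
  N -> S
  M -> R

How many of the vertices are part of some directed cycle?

7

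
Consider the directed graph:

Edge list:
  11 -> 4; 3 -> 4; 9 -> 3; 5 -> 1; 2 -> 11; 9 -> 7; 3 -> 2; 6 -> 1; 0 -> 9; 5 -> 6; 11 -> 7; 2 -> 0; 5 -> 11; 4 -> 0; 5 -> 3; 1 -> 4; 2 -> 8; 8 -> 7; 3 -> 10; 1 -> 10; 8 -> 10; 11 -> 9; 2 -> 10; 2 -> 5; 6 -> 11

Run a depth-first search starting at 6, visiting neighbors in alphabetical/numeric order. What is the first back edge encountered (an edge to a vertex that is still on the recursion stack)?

2->0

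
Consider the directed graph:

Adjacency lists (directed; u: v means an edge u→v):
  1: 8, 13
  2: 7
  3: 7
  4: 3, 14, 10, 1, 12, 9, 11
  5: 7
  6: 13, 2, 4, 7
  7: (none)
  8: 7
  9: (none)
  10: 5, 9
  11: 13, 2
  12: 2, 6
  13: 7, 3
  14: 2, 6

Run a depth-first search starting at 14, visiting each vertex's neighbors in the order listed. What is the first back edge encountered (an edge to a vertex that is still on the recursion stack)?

4->14

DFS from 14 (visiting each vertex's neighbors in the order listed); mark gray on enter, black on exit:
14 gray
  2 gray
    7 gray
    7 black
  2 black
  6 gray
    13 gray
      13→7: 7 black — skip
      3 gray
        3→7: 7 black — skip
      3 black
    13 black
    6→2: 2 black — skip
    4 gray
      4→3: 3 black — skip
      4→14: 14 is gray → back edge
First back edge: 4 → 14.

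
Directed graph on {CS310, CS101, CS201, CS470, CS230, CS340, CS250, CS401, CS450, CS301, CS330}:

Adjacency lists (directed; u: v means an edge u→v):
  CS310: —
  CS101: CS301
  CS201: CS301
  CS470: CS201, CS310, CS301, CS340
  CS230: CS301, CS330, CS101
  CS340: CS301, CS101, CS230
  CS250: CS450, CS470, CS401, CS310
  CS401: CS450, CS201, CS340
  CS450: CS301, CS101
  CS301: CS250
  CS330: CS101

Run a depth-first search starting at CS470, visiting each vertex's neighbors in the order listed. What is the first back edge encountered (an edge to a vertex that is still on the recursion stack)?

DFS from CS470 (visiting each vertex's neighbors in the order listed); mark gray on enter, black on exit:
CS470 gray
  CS201 gray
    CS301 gray
      CS250 gray
        CS450 gray
          CS450→CS301: CS301 is gray → back edge
First back edge: CS450 → CS301.

CS450->CS301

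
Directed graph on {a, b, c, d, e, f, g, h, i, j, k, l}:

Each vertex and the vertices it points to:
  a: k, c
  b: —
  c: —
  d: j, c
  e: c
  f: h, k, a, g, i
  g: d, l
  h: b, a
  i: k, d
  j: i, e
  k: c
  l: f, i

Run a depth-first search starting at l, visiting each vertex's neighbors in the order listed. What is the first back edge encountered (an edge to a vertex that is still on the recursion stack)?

i->d

DFS from l (visiting each vertex's neighbors in the order listed); mark gray on enter, black on exit:
l gray
  f gray
    h gray
      b gray
      b black
      a gray
        k gray
          c gray
          c black
        k black
        a→c: c black — skip
      a black
    h black
    f→k: k black — skip
    f→a: a black — skip
    g gray
      d gray
        j gray
          i gray
            i→k: k black — skip
            i→d: d is gray → back edge
First back edge: i → d.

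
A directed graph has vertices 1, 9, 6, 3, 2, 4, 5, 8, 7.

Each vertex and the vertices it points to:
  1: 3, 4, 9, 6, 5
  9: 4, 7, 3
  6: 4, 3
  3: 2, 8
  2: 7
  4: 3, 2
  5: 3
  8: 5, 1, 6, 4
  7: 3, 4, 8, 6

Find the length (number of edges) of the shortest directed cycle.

For each vertex v, BFS finds the shortest path from v back to v.
The shortest such closed walk is 7 → 4 → 2 → 7, length 3.

3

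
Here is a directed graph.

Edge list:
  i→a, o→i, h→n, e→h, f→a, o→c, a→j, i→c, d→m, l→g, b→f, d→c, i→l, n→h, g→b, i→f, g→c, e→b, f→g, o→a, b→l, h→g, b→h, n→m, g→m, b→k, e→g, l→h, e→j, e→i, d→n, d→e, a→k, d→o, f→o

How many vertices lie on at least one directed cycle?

A vertex is on a directed cycle iff it belongs to a strongly connected component of size ≥ 2 (or has a self-loop).
The vertices on cycles are {b, f, g, h, i, l, n, o} — 8 in total.

8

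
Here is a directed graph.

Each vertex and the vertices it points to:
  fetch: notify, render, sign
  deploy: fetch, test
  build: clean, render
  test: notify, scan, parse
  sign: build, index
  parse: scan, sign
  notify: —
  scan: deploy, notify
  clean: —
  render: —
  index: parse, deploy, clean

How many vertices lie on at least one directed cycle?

7

A vertex is on a directed cycle iff it belongs to a strongly connected component of size ≥ 2 (or has a self-loop).
The vertices on cycles are {scan, sign, test, fetch, index, parse, deploy} — 7 in total.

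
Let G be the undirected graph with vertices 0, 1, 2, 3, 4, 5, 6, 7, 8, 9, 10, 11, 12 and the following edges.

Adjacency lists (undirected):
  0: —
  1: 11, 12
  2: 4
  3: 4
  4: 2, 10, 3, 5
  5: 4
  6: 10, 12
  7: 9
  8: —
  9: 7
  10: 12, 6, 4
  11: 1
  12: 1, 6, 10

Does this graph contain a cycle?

Yes

DFS, tracking each vertex's parent; an edge to a visited non-parent vertex closes a cycle.
Start from 5:
visit 5 (parent –)
  visit 4 (parent 5)
    visit 2 (parent 4)
      2–4: parent, skip
    visit 10 (parent 4)
      visit 12 (parent 10)
        visit 1 (parent 12)
          visit 11 (parent 1)
            11–1: parent, skip
          1–12: parent, skip
        visit 6 (parent 12)
          6–10: 10 visited and ≠ parent → cycle
Cycle: 10 – 12 – 6 – 10.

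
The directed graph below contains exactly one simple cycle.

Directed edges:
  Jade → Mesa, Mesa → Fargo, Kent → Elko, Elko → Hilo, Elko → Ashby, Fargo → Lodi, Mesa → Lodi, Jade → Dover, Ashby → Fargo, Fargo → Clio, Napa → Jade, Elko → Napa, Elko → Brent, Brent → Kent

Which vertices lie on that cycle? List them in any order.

Elko, Kent, Brent

DFS with gray/black marking from Elko:
Elko gray
  Napa gray
    Jade gray
      Dover gray
      Dover black
      Mesa gray
        Fargo gray
          Lodi gray
          Lodi black
          Clio gray
          Clio black
        Fargo black
        Mesa→Lodi: Lodi black — skip
      Mesa black
    Jade black
  Napa black
  Ashby gray
    Ashby→Fargo: Fargo black — skip
  Ashby black
  Brent gray
    Kent gray
      Kent→Elko: Elko is gray → back edge
Back edge closes the cycle Elko → Brent → Kent → Elko; its vertices are {Elko, Kent, Brent}.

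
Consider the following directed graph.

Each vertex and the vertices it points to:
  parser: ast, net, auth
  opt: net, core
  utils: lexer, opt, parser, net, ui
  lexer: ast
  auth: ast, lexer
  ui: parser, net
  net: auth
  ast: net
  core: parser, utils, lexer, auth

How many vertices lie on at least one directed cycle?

A vertex is on a directed cycle iff it belongs to a strongly connected component of size ≥ 2 (or has a self-loop).
The vertices on cycles are {ast, net, opt, auth, core, lexer, utils} — 7 in total.

7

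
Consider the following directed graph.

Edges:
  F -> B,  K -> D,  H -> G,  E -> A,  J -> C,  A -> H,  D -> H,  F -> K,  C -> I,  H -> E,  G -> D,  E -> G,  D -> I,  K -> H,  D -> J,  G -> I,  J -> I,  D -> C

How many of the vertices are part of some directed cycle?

5

A vertex is on a directed cycle iff it belongs to a strongly connected component of size ≥ 2 (or has a self-loop).
The vertices on cycles are {A, D, E, G, H} — 5 in total.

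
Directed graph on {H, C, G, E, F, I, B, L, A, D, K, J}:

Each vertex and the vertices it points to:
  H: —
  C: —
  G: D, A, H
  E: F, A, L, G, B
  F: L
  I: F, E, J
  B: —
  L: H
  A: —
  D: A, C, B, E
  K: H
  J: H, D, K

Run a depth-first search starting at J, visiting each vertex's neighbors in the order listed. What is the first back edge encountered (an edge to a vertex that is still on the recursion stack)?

DFS from J (visiting each vertex's neighbors in the order listed); mark gray on enter, black on exit:
J gray
  H gray
  H black
  D gray
    A gray
    A black
    C gray
    C black
    B gray
    B black
    E gray
      F gray
        L gray
          L→H: H black — skip
        L black
      F black
      E→A: A black — skip
      E→L: L black — skip
      G gray
        G→D: D is gray → back edge
First back edge: G → D.

G->D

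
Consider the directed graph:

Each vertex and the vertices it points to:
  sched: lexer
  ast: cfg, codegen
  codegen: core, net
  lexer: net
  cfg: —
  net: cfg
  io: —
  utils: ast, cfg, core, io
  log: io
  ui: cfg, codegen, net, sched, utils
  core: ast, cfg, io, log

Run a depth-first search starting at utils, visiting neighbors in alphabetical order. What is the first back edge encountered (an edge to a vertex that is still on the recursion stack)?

core->ast

DFS from utils (visiting neighbors in alphabetical order); mark gray on enter, black on exit:
utils gray
  ast gray
    cfg gray
    cfg black
    codegen gray
      core gray
        core→ast: ast is gray → back edge
First back edge: core → ast.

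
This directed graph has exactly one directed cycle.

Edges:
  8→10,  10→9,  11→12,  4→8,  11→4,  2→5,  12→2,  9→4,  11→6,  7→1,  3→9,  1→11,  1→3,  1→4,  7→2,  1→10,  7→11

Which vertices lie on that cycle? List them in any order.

4, 8, 9, 10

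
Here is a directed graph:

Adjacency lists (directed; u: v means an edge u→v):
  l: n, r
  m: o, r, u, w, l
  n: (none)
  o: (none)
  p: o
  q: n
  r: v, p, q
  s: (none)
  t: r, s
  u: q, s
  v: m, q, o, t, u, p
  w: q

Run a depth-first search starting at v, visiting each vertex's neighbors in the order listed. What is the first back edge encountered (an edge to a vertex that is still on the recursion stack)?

r->v

DFS from v (visiting each vertex's neighbors in the order listed); mark gray on enter, black on exit:
v gray
  m gray
    o gray
    o black
    r gray
      r→v: v is gray → back edge
First back edge: r → v.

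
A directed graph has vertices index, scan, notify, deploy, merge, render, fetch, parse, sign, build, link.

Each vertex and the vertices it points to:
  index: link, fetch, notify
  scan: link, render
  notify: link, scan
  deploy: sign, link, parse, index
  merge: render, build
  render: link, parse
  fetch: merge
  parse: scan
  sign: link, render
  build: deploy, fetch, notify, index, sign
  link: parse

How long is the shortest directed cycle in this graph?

For each vertex v, BFS finds the shortest path from v back to v.
The shortest such closed walk is build → fetch → merge → build, length 3.

3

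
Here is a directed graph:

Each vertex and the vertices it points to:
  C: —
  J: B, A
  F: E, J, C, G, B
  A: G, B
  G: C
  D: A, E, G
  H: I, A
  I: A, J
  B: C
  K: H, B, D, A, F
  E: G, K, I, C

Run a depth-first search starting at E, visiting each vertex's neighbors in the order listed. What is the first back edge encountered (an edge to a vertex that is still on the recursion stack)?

D->E

DFS from E (visiting each vertex's neighbors in the order listed); mark gray on enter, black on exit:
E gray
  G gray
    C gray
    C black
  G black
  K gray
    H gray
      I gray
        A gray
          A→G: G black — skip
          B gray
            B→C: C black — skip
          B black
        A black
        J gray
          J→B: B black — skip
          J→A: A black — skip
        J black
      I black
      H→A: A black — skip
    H black
    K→B: B black — skip
    D gray
      D→A: A black — skip
      D→E: E is gray → back edge
First back edge: D → E.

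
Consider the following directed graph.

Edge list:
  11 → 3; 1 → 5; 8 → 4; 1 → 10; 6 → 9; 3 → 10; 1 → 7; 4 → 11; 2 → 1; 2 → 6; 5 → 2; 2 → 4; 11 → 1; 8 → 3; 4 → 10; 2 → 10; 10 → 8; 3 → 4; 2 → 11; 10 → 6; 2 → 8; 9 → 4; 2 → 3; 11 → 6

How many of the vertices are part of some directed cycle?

10

A vertex is on a directed cycle iff it belongs to a strongly connected component of size ≥ 2 (or has a self-loop).
The vertices on cycles are {1, 2, 3, 4, 5, 6, 8, 9, 10, 11} — 10 in total.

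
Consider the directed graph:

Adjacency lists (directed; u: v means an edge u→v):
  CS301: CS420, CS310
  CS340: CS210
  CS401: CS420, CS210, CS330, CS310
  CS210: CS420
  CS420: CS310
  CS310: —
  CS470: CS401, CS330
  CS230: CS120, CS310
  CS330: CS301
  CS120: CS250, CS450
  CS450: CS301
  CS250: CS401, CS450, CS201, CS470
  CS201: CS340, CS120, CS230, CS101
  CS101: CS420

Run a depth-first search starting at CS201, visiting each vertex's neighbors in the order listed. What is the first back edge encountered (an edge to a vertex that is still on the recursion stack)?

CS250→CS201

DFS from CS201 (visiting each vertex's neighbors in the order listed); mark gray on enter, black on exit:
CS201 gray
  CS340 gray
    CS210 gray
      CS420 gray
        CS310 gray
        CS310 black
      CS420 black
    CS210 black
  CS340 black
  CS120 gray
    CS250 gray
      CS401 gray
        CS401→CS420: CS420 black — skip
        CS401→CS210: CS210 black — skip
        CS330 gray
          CS301 gray
            CS301→CS420: CS420 black — skip
            CS301→CS310: CS310 black — skip
          CS301 black
        CS330 black
        CS401→CS310: CS310 black — skip
      CS401 black
      CS450 gray
        CS450→CS301: CS301 black — skip
      CS450 black
      CS250→CS201: CS201 is gray → back edge
First back edge: CS250 → CS201.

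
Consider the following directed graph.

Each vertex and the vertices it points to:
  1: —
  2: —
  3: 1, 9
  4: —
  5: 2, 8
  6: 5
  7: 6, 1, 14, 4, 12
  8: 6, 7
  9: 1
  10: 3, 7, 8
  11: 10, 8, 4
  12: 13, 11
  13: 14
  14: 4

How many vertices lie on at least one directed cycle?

7

A vertex is on a directed cycle iff it belongs to a strongly connected component of size ≥ 2 (or has a self-loop).
The vertices on cycles are {5, 6, 7, 8, 10, 11, 12} — 7 in total.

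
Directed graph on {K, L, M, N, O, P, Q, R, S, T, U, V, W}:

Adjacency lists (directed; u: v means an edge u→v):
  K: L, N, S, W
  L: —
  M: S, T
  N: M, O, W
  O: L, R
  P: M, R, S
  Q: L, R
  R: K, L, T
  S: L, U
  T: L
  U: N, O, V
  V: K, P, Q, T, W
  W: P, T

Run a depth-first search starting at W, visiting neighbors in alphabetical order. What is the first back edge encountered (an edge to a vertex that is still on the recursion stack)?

DFS from W (visiting neighbors in alphabetical order); mark gray on enter, black on exit:
W gray
  P gray
    M gray
      S gray
        L gray
        L black
        U gray
          N gray
            N→M: M is gray → back edge
First back edge: N → M.

N→M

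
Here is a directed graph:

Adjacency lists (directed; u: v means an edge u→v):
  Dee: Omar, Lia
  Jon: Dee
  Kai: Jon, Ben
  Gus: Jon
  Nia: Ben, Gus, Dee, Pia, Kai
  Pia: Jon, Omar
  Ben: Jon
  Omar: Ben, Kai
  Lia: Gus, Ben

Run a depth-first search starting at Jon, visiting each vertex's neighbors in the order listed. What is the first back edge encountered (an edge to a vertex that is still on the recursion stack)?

Ben→Jon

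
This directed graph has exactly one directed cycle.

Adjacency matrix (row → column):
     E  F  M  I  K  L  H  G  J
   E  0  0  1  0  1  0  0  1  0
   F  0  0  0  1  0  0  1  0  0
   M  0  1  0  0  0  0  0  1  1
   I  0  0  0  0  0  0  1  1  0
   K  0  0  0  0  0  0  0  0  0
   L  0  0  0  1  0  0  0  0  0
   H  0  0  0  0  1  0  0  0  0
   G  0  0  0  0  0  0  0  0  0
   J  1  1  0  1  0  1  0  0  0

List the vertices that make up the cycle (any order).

E, J, M

DFS with gray/black marking from M:
M gray
  G gray
  G black
  F gray
    I gray
      H gray
        K gray
        K black
      H black
      I→G: G black — skip
    I black
    F→H: H black — skip
  F black
  J gray
    J→I: I black — skip
    L gray
      L→I: I black — skip
    L black
    E gray
      E→K: K black — skip
      E→G: G black — skip
      E→M: M is gray → back edge
Back edge closes the cycle M → J → E → M; its vertices are {E, J, M}.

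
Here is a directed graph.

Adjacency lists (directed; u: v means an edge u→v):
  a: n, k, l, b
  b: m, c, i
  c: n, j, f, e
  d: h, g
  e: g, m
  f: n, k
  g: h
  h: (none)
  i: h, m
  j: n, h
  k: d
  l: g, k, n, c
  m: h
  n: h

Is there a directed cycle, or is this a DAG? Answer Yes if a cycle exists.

No

DFS with white/gray/black marking, starting from n:
n gray
  h gray
  h black
n black
a gray
  a→n: n black — skip
  k gray
    d gray
      d→h: h black — skip
      g gray
        g→h: h black — skip
      g black
    d black
  k black
  l gray
    l→g: g black — skip
    l→k: k black — skip
    l→n: n black — skip
    c gray
      c→n: n black — skip
      j gray
        j→n: n black — skip
        j→h: h black — skip
      j black
      f gray
        f→n: n black — skip
        f→k: k black — skip
      f black
      e gray
        e→g: g black — skip
        m gray
          m→h: h black — skip
        m black
      e black
    c black
  l black
  b gray
    b→m: m black — skip
    b→c: c black — skip
    i gray
      i→h: h black — skip
      i→m: m black — skip
    i black
  b black
a black
Every edge goes to a white or black vertex — no back edge, so the graph is acyclic.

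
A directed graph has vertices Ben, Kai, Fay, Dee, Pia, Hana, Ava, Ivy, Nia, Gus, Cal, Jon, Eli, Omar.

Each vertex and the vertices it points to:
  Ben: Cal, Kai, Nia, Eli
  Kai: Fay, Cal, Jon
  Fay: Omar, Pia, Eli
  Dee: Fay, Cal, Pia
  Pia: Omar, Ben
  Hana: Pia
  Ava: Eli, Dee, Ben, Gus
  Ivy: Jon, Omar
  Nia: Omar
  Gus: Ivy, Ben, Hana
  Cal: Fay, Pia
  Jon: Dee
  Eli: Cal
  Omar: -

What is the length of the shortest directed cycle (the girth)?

For each vertex v, BFS finds the shortest path from v back to v.
The shortest such closed walk is Ben → Cal → Pia → Ben, length 3.

3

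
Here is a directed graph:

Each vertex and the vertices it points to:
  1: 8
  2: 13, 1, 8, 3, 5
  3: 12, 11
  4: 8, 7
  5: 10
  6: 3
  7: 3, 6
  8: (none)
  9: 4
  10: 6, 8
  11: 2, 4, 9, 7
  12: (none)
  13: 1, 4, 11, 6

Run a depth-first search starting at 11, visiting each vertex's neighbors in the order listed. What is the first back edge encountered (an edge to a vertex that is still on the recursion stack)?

3->11

DFS from 11 (visiting each vertex's neighbors in the order listed); mark gray on enter, black on exit:
11 gray
  2 gray
    13 gray
      1 gray
        8 gray
        8 black
      1 black
      4 gray
        4→8: 8 black — skip
        7 gray
          3 gray
            12 gray
            12 black
            3→11: 11 is gray → back edge
First back edge: 3 → 11.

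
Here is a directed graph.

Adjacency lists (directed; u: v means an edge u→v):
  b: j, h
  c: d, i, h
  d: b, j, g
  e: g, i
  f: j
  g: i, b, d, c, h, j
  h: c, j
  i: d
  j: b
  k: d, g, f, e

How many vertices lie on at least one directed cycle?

A vertex is on a directed cycle iff it belongs to a strongly connected component of size ≥ 2 (or has a self-loop).
The vertices on cycles are {b, c, d, g, h, i, j} — 7 in total.

7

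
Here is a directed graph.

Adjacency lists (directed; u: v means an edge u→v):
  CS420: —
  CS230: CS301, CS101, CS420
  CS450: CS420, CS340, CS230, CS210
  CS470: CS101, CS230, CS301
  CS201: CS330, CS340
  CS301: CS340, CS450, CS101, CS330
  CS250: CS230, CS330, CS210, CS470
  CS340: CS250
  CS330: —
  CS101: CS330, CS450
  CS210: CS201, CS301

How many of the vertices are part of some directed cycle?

9

A vertex is on a directed cycle iff it belongs to a strongly connected component of size ≥ 2 (or has a self-loop).
The vertices on cycles are {CS101, CS201, CS210, CS230, CS250, CS301, CS340, CS450, CS470} — 9 in total.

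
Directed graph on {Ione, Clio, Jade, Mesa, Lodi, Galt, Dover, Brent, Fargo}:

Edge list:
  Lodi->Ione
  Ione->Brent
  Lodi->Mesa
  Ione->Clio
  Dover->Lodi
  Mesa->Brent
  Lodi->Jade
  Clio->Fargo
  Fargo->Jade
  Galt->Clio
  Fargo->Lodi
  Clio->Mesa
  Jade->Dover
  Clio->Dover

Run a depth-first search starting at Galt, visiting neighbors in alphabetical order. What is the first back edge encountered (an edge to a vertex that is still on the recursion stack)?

DFS from Galt (visiting neighbors in alphabetical order); mark gray on enter, black on exit:
Galt gray
  Clio gray
    Dover gray
      Lodi gray
        Ione gray
          Brent gray
          Brent black
          Ione→Clio: Clio is gray → back edge
First back edge: Ione → Clio.

Ione→Clio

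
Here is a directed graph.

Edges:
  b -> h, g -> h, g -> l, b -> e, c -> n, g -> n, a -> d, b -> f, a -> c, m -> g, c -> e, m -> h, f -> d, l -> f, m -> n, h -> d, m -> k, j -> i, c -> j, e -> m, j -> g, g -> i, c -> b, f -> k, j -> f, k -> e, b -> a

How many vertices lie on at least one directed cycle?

A vertex is on a directed cycle iff it belongs to a strongly connected component of size ≥ 2 (or has a self-loop).
The vertices on cycles are {a, b, c, e, f, g, k, l, m} — 9 in total.

9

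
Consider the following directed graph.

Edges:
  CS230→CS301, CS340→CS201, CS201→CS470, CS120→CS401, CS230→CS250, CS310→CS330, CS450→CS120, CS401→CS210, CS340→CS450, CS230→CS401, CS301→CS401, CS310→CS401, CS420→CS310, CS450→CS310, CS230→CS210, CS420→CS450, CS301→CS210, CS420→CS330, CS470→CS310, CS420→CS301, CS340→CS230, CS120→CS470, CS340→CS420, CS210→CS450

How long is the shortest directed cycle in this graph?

4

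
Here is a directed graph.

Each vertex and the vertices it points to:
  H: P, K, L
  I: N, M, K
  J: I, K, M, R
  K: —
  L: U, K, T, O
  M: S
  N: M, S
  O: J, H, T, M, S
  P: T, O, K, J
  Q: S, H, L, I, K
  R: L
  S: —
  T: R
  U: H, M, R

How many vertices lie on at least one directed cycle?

8

A vertex is on a directed cycle iff it belongs to a strongly connected component of size ≥ 2 (or has a self-loop).
The vertices on cycles are {H, J, L, O, P, R, T, U} — 8 in total.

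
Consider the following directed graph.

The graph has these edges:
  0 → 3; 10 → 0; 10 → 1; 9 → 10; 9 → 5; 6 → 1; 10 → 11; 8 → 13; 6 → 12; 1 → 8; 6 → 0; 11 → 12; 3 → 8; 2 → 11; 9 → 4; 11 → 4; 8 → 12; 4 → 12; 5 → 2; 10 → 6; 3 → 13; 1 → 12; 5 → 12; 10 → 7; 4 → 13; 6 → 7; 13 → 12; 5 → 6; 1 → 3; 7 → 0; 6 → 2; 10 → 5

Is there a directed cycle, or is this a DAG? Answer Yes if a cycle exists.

DFS with white/gray/black marking, starting from 11:
11 gray
  4 gray
    13 gray
      12 gray
      12 black
    13 black
    4→12: 12 black — skip
  4 black
  11→12: 12 black — skip
11 black
0 gray
  3 gray
    8 gray
      8→12: 12 black — skip
      8→13: 13 black — skip
    8 black
    3→13: 13 black — skip
  3 black
0 black
1 gray
  1→12: 12 black — skip
  1→3: 3 black — skip
  1→8: 8 black — skip
1 black
2 gray
  2→11: 11 black — skip
2 black
5 gray
  5→2: 2 black — skip
  6 gray
    6→0: 0 black — skip
    6→12: 12 black — skip
    7 gray
      7→0: 0 black — skip
    7 black
    6→2: 2 black — skip
    6→1: 1 black — skip
  6 black
  5→12: 12 black — skip
5 black
9 gray
  9→4: 4 black — skip
  9→5: 5 black — skip
  10 gray
    10→11: 11 black — skip
    10→1: 1 black — skip
    10→5: 5 black — skip
    10→6: 6 black — skip
    10→0: 0 black — skip
    10→7: 7 black — skip
  10 black
9 black
Every edge goes to a white or black vertex — no back edge, so the graph is acyclic.

No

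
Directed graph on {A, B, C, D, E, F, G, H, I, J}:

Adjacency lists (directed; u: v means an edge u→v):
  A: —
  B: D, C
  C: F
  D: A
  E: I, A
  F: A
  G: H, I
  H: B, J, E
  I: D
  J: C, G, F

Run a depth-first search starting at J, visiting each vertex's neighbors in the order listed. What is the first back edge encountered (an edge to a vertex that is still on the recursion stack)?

H→J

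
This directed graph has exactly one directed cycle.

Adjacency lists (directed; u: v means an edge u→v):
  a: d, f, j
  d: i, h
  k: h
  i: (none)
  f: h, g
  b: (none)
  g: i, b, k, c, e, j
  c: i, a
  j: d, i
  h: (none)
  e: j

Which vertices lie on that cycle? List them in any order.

DFS with gray/black marking from g:
g gray
  i gray
  i black
  b gray
  b black
  k gray
    h gray
    h black
  k black
  c gray
    c→i: i black — skip
    a gray
      d gray
        d→i: i black — skip
        d→h: h black — skip
      d black
      f gray
        f→h: h black — skip
        f→g: g is gray → back edge
Back edge closes the cycle g → c → a → f → g; its vertices are {a, c, f, g}.

a, c, f, g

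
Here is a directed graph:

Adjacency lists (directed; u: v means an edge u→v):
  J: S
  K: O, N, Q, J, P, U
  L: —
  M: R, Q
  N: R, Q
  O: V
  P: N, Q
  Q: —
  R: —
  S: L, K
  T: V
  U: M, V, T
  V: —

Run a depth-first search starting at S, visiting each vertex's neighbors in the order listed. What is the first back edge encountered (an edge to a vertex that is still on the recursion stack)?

J→S

DFS from S (visiting each vertex's neighbors in the order listed); mark gray on enter, black on exit:
S gray
  L gray
  L black
  K gray
    O gray
      V gray
      V black
    O black
    N gray
      R gray
      R black
      Q gray
      Q black
    N black
    K→Q: Q black — skip
    J gray
      J→S: S is gray → back edge
First back edge: J → S.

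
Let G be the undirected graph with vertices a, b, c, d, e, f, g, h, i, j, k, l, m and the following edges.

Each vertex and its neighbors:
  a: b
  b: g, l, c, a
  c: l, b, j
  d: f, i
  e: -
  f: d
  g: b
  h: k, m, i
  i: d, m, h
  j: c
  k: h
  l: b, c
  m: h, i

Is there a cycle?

DFS, tracking each vertex's parent; an edge to a visited non-parent vertex closes a cycle.
Start from a:
visit a (parent –)
  visit b (parent a)
    visit g (parent b)
      g–b: parent, skip
    visit l (parent b)
      l–b: parent, skip
      visit c (parent l)
        c–l: parent, skip
        c–b: b visited and ≠ parent → cycle
Cycle: b – l – c – b.

Yes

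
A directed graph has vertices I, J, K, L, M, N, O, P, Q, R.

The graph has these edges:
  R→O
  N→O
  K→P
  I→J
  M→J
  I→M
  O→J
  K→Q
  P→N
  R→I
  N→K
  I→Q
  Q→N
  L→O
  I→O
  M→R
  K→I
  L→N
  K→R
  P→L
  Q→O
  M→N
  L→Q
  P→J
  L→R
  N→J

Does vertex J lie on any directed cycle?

No

J lies on a cycle iff there is a path from J back to itself.
Exploring from J, it never reaches itself; equivalently, its strongly connected component is a singleton.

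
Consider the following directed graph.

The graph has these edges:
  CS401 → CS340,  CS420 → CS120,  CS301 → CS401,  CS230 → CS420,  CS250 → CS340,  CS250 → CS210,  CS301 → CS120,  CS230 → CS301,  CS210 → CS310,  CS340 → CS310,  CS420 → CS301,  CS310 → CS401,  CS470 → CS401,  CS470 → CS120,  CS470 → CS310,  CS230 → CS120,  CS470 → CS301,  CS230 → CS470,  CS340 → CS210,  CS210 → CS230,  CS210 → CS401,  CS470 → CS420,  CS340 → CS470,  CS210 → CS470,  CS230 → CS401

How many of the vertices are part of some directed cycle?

A vertex is on a directed cycle iff it belongs to a strongly connected component of size ≥ 2 (or has a self-loop).
The vertices on cycles are {CS210, CS230, CS301, CS310, CS340, CS401, CS420, CS470} — 8 in total.

8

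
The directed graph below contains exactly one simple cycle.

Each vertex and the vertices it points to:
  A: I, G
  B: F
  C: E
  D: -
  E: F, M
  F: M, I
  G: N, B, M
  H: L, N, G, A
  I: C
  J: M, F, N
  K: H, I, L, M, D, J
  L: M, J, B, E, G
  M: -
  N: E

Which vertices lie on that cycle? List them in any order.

DFS with gray/black marking from I:
I gray
  C gray
    E gray
      F gray
        M gray
        M black
        F→I: I is gray → back edge
Back edge closes the cycle I → C → E → F → I; its vertices are {C, E, F, I}.

C, E, F, I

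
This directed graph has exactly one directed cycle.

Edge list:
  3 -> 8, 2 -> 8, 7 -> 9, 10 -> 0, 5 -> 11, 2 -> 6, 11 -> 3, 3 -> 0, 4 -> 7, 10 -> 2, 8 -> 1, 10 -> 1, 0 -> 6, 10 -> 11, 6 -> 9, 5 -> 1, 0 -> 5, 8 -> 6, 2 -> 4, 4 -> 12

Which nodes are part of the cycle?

DFS with gray/black marking from 0:
0 gray
  5 gray
    1 gray
    1 black
    11 gray
      3 gray
        3→0: 0 is gray → back edge
Back edge closes the cycle 0 → 5 → 11 → 3 → 0; its vertices are {0, 3, 5, 11}.

0, 3, 5, 11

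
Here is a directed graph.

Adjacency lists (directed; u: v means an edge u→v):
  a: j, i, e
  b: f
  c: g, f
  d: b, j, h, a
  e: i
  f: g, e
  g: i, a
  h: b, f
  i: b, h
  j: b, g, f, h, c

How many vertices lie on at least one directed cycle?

A vertex is on a directed cycle iff it belongs to a strongly connected component of size ≥ 2 (or has a self-loop).
The vertices on cycles are {a, b, c, e, f, g, h, i, j} — 9 in total.

9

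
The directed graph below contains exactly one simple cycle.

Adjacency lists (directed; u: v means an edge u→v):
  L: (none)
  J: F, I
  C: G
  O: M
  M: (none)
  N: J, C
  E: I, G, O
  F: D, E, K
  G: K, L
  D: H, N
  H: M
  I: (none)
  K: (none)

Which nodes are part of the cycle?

D, F, J, N

DFS with gray/black marking from F:
F gray
  D gray
    H gray
      M gray
      M black
    H black
    N gray
      J gray
        J→F: F is gray → back edge
Back edge closes the cycle F → D → N → J → F; its vertices are {D, F, J, N}.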